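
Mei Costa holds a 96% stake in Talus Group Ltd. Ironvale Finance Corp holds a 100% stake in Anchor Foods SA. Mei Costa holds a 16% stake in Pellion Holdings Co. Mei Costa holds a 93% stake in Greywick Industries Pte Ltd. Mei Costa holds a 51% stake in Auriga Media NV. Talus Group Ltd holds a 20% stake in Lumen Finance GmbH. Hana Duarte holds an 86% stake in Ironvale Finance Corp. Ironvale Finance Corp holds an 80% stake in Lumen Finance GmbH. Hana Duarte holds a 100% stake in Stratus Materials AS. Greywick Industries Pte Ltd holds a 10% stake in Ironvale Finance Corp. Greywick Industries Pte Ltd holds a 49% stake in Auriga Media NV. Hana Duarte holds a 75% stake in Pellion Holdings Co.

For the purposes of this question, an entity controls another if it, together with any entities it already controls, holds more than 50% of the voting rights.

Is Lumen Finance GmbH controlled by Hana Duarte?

Yes

Hana holds 86% of Ironvale, so Hana controls Ironvale.
Ironvale holds 80% of Lumen, so Hana controls Lumen.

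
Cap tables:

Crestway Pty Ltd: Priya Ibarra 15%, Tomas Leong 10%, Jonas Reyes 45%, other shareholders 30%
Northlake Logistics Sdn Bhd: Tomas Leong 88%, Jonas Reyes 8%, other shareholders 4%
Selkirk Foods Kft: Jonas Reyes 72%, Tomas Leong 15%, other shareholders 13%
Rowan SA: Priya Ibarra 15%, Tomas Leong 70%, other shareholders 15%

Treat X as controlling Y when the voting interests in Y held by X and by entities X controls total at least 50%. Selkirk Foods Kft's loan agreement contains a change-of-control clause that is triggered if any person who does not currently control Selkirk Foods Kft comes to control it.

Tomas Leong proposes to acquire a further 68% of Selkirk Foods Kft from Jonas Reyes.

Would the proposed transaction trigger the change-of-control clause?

The purchase adds only to Tomas's holdings (Jonas's stake shrinks), so Tomas is the only person who could newly come to control Selkirk.
Tomas holds 88% of Northlake, so Tomas controls Northlake.
Tomas holds 70% of Rowan, so Tomas controls Rowan.
In Selkirk, Tomas's side holds only 15%, not ≥ 50%.
So before the transaction, Tomas does not control Selkirk.
After the purchase, Tomas's direct stake in Selkirk rises to 15% + 68% = 83%, and Jonas's stake falls to 4%.
Tomas holds 83% of Selkirk, so Tomas controls Selkirk.
Tomas did not control Selkirk before and does after, so the clause is triggered.

Yes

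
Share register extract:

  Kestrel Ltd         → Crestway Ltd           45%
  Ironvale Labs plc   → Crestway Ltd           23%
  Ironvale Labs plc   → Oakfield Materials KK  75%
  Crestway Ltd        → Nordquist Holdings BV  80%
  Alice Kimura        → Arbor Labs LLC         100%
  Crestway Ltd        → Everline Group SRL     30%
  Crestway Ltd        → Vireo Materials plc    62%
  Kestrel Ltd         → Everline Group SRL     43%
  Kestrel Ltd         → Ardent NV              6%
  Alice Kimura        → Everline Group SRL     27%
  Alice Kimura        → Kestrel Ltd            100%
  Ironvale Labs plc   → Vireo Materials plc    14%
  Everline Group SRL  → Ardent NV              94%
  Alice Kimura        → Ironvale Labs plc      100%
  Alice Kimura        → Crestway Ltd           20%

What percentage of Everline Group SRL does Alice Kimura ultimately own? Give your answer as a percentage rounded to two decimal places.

96.40%

Alice reaches Everline along 5 paths.
Direct stake: 27% = 27%.
Via Crestway: 20% × 30% = 6%.
Via Kestrel → Crestway: 100% × 45% × 30% = 13.5%.
Via Ironvale → Crestway: 100% × 23% × 30% = 6.9%.
Via Kestrel: 100% × 43% = 43%.
Total: 27% + 6% + 13.5% + 6.9% + 43% = 96.4%.
Rounded: 96.40%.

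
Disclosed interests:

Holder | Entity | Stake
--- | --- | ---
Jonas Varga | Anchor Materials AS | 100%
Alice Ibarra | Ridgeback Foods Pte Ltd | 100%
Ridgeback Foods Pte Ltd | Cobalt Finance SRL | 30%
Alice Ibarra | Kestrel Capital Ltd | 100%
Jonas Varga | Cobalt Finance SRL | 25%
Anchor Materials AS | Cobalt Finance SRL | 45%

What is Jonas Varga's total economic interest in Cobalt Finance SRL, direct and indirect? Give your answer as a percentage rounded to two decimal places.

70.00%

Jonas reaches Cobalt along 2 paths.
Direct stake: 25% = 25%.
Via Anchor: 100% × 45% = 45%.
Total: 25% + 45% = 70%.
Rounded: 70.00%.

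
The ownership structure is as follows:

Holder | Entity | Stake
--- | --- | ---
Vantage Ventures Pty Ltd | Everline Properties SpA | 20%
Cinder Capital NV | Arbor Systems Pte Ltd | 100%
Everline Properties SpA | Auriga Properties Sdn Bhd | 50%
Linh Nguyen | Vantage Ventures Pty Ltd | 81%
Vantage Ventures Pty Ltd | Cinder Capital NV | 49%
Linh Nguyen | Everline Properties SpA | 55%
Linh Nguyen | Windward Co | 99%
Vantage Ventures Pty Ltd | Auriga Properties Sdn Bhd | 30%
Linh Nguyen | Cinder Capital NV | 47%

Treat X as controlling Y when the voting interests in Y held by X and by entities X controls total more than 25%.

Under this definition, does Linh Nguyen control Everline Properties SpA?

Linh holds 81% of Vantage, so Linh controls Vantage.
Vantage and Linh together hold 20% + 55% = 75% of Everline, so Linh controls Everline.

Yes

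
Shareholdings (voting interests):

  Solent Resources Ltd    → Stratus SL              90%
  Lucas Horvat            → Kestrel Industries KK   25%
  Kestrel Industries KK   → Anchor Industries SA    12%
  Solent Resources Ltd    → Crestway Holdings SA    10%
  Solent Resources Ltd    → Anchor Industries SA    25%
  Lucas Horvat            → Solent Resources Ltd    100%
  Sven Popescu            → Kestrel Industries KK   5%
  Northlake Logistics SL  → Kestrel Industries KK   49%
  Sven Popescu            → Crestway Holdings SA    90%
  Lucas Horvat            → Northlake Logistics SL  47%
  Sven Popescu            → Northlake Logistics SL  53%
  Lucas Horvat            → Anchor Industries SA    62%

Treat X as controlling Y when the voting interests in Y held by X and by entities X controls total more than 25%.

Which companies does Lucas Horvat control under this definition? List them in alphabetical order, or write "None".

Anchor Industries SA, Kestrel Industries KK, Northlake Logistics SL, Solent Resources Ltd, Stratus SL

Lucas holds 100% of Solent, so Lucas controls Solent.
Lucas holds 47% of Northlake, so Lucas controls Northlake.
Lucas and Northlake together hold 25% + 49% = 74% of Kestrel, so Lucas controls Kestrel.
Solent and Kestrel and Lucas together hold 25% + 12% + 62% = 99% of Anchor, so Lucas controls Anchor.
Solent holds 90% of Stratus, so Lucas controls Stratus.
No other company's threshold is met.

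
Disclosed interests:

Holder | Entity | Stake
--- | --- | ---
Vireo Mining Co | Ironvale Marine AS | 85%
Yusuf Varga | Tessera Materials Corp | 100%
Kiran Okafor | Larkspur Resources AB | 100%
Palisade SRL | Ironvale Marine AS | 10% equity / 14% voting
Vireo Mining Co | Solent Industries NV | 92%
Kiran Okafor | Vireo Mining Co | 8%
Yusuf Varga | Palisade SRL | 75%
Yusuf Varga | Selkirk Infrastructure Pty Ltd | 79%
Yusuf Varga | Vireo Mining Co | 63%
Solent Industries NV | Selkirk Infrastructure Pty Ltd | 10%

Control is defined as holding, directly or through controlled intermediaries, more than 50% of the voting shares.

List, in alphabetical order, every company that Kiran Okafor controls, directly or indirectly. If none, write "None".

Kiran holds 100% of Larkspur, so Kiran controls Larkspur.
No other company's threshold is met.

Larkspur Resources AB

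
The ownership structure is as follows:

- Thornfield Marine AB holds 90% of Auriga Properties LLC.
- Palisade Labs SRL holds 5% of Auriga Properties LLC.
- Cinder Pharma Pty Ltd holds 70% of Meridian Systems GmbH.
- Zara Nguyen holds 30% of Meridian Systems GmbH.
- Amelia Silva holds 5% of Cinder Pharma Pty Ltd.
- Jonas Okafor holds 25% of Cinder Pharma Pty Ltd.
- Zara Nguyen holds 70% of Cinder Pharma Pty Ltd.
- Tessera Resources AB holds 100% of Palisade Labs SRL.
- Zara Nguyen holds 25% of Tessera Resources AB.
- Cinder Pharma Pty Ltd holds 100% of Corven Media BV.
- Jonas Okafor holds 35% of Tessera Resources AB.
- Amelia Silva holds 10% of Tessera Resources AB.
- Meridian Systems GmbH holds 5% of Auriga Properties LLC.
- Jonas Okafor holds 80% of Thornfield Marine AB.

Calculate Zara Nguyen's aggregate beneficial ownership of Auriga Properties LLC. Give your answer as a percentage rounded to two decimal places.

5.20%

Zara reaches Auriga along 3 paths.
Via Tessera → Palisade: 25% × 100% × 5% = 1.25%.
Via Cinder → Meridian: 70% × 70% × 5% = 2.45%.
Via Meridian: 30% × 5% = 1.5%.
Total: 1.25% + 2.45% + 1.5% = 5.2%.
Rounded: 5.20%.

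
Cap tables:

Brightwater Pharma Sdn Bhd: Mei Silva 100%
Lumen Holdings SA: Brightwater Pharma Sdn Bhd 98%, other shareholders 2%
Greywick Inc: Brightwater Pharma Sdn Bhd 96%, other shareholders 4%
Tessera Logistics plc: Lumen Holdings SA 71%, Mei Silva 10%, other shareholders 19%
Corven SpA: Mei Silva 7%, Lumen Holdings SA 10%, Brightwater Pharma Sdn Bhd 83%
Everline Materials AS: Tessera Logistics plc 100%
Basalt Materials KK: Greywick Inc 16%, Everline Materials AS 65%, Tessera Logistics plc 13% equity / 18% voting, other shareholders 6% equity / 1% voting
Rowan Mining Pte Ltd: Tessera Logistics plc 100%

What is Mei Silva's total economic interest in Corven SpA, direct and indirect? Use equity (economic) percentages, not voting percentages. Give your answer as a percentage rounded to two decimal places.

99.80%

Mei reaches Corven along 3 paths.
Direct stake: 7% = 7%.
Via Brightwater → Lumen: 100% × 98% × 10% = 9.8%.
Via Brightwater: 100% × 83% = 83%.
Total: 7% + 9.8% + 83% = 99.8%.
Rounded: 99.80%.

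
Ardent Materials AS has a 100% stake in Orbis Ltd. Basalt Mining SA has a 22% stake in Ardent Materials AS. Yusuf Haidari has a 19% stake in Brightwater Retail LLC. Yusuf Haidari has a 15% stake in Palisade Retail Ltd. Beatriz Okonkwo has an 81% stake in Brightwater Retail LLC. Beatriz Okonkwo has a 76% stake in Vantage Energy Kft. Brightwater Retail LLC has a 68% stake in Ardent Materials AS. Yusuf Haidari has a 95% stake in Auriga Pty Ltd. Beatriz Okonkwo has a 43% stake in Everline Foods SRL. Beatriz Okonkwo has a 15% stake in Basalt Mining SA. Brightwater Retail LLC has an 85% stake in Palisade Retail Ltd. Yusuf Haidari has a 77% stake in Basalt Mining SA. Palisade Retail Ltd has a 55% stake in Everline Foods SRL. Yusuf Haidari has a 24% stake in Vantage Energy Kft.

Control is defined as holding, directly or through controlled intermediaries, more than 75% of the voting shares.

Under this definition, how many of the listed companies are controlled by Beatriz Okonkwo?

Beatriz holds 81% of Brightwater, so Beatriz controls Brightwater.
Brightwater holds 85% of Palisade, so Beatriz controls Palisade.
Beatriz and Palisade together hold 43% + 55% = 98% of Everline, so Beatriz controls Everline.
Beatriz holds 76% of Vantage, so Beatriz controls Vantage.
No other company's threshold is met.
Beatriz controls 4 companies.

4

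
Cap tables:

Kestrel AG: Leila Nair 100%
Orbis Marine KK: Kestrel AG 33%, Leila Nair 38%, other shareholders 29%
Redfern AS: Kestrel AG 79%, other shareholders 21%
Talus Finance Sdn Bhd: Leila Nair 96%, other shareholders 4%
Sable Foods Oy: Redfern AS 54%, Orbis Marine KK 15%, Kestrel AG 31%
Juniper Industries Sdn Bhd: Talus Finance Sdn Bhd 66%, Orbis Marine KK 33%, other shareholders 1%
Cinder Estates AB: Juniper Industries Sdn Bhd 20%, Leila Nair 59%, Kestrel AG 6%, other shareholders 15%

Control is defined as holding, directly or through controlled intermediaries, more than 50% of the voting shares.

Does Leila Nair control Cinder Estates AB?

Leila holds 100% of Kestrel, so Leila controls Kestrel.
Leila holds 96% of Talus, so Leila controls Talus.
Kestrel and Leila together hold 33% + 38% = 71% of Orbis, so Leila controls Orbis.
Talus and Orbis together hold 66% + 33% = 99% of Juniper, so Leila controls Juniper.
Juniper and Leila and Kestrel together hold 20% + 59% + 6% = 85% of Cinder, so Leila controls Cinder.

Yes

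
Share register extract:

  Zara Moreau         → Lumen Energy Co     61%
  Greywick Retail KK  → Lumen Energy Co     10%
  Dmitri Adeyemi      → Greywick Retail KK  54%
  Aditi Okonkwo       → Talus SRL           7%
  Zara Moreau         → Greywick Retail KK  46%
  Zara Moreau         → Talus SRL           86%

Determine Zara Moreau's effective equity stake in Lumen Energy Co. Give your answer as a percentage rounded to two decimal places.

Zara reaches Lumen along 2 paths.
Via Greywick: 46% × 10% = 4.6%.
Direct stake: 61% = 61%.
Total: 4.6% + 61% = 65.6%.
Rounded: 65.60%.

65.60%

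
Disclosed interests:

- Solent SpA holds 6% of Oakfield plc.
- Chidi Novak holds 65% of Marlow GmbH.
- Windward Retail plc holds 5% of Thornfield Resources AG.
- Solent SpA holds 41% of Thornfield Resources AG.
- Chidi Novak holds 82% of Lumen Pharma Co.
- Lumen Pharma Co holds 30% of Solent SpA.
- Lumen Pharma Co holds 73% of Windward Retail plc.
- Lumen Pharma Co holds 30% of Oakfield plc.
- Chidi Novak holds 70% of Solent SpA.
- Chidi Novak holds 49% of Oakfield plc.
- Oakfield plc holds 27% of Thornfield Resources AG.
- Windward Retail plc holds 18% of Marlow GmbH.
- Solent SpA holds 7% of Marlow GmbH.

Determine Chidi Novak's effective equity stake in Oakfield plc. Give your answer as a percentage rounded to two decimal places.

79.28%

Chidi reaches Oakfield along 4 paths.
Via Lumen: 82% × 30% = 24.6%.
Direct stake: 49% = 49%.
Via Solent: 70% × 6% = 4.2%.
Via Lumen → Solent: 82% × 30% × 6% = 1.476%.
Total: 24.6% + 49% + 4.2% + 1.476% = 79.276%.
Rounded: 79.28%.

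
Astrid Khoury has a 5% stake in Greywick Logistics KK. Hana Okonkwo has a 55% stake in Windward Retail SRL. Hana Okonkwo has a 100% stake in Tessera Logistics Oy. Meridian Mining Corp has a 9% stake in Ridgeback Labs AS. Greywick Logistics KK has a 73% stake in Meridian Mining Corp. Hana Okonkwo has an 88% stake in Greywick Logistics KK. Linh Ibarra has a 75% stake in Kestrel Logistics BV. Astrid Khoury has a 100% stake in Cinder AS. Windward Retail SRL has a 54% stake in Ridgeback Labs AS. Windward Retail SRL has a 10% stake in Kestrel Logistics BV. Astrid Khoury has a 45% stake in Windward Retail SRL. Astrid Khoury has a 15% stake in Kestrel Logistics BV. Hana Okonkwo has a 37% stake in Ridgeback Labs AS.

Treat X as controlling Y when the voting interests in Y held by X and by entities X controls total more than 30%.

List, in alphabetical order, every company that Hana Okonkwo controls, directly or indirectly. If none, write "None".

Hana holds 88% of Greywick, so Hana controls Greywick.
Hana holds 55% of Windward, so Hana controls Windward.
Greywick holds 73% of Meridian, so Hana controls Meridian.
Hana holds 100% of Tessera, so Hana controls Tessera.
Meridian and Hana and Windward together hold 9% + 37% + 54% = 100% of Ridgeback, so Hana controls Ridgeback.
No other company's threshold is met.

Greywick Logistics KK, Meridian Mining Corp, Ridgeback Labs AS, Tessera Logistics Oy, Windward Retail SRL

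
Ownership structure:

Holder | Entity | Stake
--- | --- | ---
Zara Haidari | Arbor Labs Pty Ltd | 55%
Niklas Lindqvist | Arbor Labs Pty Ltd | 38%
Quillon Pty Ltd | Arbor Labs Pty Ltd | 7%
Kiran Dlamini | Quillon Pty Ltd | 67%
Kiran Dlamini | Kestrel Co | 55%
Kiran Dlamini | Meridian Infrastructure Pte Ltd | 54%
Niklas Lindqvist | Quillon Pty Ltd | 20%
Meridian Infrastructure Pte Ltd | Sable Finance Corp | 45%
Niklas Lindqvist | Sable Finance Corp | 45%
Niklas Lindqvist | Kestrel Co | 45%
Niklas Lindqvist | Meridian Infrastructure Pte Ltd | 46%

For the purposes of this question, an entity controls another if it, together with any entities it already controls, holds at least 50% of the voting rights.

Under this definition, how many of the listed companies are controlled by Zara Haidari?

1

Zara holds 55% of Arbor, so Zara controls Arbor.
No other company's threshold is met.
Zara controls 1 company.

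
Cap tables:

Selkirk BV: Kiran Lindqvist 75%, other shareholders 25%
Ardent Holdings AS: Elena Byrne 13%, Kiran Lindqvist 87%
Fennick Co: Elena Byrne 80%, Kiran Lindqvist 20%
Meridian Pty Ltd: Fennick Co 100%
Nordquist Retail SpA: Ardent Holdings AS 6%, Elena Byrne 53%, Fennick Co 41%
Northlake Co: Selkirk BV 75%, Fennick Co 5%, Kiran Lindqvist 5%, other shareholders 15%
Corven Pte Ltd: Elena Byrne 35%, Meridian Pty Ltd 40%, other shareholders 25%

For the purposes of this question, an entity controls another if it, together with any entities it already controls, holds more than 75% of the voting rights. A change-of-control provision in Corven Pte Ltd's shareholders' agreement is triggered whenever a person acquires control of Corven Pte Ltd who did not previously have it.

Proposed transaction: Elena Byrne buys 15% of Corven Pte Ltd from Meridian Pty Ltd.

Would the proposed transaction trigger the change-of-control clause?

No

The purchase adds only to Elena's holdings (Meridian's stake shrinks), so Elena is the only person who could newly come to control Corven.
Elena holds 80% of Fennick, so Elena controls Fennick.
Fennick holds 100% of Meridian, so Elena controls Meridian.
Elena and Fennick together hold 53% + 41% = 94% of Nordquist, so Elena controls Nordquist.
In Corven, Elena's side holds only 35% + 40% = 75%, not > 75%.
So before the transaction, Elena does not control Corven.
After the purchase, Elena's direct stake in Corven rises to 35% + 15% = 50%, and Meridian's stake falls to 25%.
After the transaction, Elena's side holds 50% + 25% = 75% of Corven, not > 75%, so Elena still does not control Corven.
No new person acquires control, so the clause is not triggered.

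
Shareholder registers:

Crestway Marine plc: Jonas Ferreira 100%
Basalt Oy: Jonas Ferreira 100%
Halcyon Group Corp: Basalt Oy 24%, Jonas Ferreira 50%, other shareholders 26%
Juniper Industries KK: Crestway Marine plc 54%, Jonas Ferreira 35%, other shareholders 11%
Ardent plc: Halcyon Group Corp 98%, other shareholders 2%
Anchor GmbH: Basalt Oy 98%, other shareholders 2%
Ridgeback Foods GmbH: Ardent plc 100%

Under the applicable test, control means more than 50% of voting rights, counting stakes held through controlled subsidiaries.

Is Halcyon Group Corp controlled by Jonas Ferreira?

Jonas holds 100% of Basalt, so Jonas controls Basalt.
Basalt and Jonas together hold 24% + 50% = 74% of Halcyon, so Jonas controls Halcyon.

Yes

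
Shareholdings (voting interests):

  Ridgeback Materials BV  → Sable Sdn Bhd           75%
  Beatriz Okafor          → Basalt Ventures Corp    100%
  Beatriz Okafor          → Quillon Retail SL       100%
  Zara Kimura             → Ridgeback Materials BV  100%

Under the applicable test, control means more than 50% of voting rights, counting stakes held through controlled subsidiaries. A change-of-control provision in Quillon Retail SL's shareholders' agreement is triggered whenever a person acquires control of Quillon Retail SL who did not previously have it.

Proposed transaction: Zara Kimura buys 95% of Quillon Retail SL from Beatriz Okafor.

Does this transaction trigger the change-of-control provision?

Yes

The purchase adds only to Zara's holdings (Beatriz's stake shrinks), so Zara is the only person who could newly come to control Quillon.
Zara holds 100% of Ridgeback, so Zara controls Ridgeback.
Ridgeback holds 75% of Sable, so Zara controls Sable.
Neither Zara nor any entity Zara controls holds any voting interest in Quillon.
So before the transaction, Zara does not control Quillon.
After the purchase, Zara holds 95% of Quillon directly, and Beatriz's stake falls to 5%.
Zara holds 95% of Quillon, so Zara controls Quillon.
Zara did not control Quillon before and does after, so the clause is triggered.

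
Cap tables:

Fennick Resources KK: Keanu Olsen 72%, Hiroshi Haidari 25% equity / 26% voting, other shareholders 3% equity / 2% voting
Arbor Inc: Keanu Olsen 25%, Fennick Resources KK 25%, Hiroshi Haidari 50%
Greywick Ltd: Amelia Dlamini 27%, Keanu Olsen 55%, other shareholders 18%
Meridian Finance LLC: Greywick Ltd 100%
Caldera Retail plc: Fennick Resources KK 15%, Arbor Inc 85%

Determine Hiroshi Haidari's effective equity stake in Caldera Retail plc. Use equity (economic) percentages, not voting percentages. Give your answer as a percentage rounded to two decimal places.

51.56%

Hiroshi reaches Caldera along 3 paths.
Via Fennick: 25% × 15% = 3.75%.
Via Fennick → Arbor: 25% × 25% × 85% = 5.3125%.
Via Arbor: 50% × 85% = 42.5%.
Total: 3.75% + 5.3125% + 42.5% = 51.5625%.
Rounded: 51.56%.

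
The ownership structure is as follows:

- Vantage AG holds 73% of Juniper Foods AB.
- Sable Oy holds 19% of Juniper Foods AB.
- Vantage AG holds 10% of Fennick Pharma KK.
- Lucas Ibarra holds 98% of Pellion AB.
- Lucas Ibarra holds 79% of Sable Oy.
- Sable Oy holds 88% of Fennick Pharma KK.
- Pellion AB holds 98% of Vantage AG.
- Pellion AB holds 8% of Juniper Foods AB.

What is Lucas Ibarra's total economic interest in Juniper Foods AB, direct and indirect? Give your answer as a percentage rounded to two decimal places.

Lucas reaches Juniper along 3 paths.
Via Sable: 79% × 19% = 15.01%.
Via Pellion → Vantage: 98% × 98% × 73% = 70.1092%.
Via Pellion: 98% × 8% = 7.84%.
Total: 15.01% + 70.1092% + 7.84% = 92.9592%.
Rounded: 92.96%.

92.96%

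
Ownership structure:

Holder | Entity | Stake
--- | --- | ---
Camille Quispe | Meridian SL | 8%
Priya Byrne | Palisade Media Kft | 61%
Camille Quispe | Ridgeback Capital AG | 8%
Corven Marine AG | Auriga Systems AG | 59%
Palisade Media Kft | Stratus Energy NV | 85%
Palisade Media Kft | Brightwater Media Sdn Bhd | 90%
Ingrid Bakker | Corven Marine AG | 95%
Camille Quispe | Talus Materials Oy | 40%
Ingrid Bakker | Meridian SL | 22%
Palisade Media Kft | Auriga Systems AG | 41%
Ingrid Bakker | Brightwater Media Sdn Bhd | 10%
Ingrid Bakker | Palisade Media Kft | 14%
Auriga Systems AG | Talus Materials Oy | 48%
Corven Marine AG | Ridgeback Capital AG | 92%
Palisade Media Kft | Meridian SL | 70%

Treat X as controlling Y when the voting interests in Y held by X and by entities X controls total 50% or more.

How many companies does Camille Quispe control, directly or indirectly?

Camille's largest direct stake is 40% in Talus, which does not meet the threshold.
Camille controls 0 companies.

0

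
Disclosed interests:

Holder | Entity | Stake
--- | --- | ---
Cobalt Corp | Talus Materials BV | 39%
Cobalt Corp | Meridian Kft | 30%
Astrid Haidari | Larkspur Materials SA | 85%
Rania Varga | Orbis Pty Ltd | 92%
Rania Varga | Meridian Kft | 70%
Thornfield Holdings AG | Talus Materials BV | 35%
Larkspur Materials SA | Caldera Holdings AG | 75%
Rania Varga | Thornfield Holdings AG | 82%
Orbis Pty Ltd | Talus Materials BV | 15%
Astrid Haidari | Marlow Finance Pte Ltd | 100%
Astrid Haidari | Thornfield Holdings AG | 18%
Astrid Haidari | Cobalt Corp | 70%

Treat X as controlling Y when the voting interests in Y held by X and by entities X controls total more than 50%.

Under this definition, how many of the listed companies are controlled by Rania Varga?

Rania holds 92% of Orbis, so Rania controls Orbis.
Rania holds 82% of Thornfield, so Rania controls Thornfield.
Rania holds 70% of Meridian, so Rania controls Meridian.
No other company's threshold is met.
Rania controls 3 companies.

3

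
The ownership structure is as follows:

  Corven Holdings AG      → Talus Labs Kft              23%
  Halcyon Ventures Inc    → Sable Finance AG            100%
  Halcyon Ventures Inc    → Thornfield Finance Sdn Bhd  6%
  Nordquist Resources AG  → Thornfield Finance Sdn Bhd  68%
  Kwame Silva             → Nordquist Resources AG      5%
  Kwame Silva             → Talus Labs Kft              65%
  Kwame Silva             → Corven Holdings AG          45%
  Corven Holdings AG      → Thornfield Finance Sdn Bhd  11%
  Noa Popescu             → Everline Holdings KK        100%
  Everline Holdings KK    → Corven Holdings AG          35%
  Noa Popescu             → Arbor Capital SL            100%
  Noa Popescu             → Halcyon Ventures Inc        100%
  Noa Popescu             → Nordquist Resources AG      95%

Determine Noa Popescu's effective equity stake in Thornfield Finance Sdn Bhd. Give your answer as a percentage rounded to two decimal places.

Noa reaches Thornfield along 3 paths.
Via Everline → Corven: 100% × 35% × 11% = 3.85%.
Via Halcyon: 100% × 6% = 6%.
Via Nordquist: 95% × 68% = 64.6%.
Total: 3.85% + 6% + 64.6% = 74.45%.

74.45%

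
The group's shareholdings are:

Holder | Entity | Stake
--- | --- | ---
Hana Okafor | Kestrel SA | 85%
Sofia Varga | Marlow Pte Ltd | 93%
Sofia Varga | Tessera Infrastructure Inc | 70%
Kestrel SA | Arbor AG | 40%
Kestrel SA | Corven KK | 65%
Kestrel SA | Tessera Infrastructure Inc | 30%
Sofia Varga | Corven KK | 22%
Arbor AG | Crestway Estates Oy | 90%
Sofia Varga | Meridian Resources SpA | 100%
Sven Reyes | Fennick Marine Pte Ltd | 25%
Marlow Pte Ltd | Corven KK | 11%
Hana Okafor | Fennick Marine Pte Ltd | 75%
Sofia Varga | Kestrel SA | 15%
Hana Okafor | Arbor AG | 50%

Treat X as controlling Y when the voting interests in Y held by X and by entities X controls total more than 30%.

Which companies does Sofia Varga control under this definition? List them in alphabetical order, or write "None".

Sofia holds 100% of Meridian, so Sofia controls Meridian.
Sofia holds 70% of Tessera, so Sofia controls Tessera.
Sofia holds 93% of Marlow, so Sofia controls Marlow.
Marlow and Sofia together hold 11% + 22% = 33% of Corven, so Sofia controls Corven.
No other company's threshold is met.

Corven KK, Marlow Pte Ltd, Meridian Resources SpA, Tessera Infrastructure Inc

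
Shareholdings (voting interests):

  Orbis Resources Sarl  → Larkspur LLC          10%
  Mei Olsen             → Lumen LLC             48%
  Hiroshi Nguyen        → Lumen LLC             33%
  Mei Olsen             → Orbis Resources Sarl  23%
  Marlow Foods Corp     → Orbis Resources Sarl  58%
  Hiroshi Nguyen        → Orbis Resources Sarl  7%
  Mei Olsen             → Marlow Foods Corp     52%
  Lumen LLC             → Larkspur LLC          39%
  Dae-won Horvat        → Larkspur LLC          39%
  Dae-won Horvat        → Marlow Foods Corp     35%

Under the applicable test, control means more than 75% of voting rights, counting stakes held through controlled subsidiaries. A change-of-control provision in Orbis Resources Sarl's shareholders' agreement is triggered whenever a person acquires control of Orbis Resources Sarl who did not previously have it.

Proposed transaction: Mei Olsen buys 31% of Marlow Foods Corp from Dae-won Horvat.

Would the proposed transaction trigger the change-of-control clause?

Yes

The purchase adds only to Mei's holdings (Dae-won's stake shrinks), so Mei is the only person who could newly come to control Orbis.
Mei's largest direct stake is 52% in Marlow, which does not meet the threshold, so Mei controls no company.
In Orbis, Mei's side holds only 23%, not > 75%.
So before the transaction, Mei does not control Orbis.
After the purchase, Mei's direct stake in Marlow rises to 52% + 31% = 83%, and Dae-won's stake falls to 4%.
Mei holds 83% of Marlow, so Mei controls Marlow.
Marlow and Mei together hold 58% + 23% = 81% of Orbis, so Mei controls Orbis.
Mei did not control Orbis before and does after, so the clause is triggered.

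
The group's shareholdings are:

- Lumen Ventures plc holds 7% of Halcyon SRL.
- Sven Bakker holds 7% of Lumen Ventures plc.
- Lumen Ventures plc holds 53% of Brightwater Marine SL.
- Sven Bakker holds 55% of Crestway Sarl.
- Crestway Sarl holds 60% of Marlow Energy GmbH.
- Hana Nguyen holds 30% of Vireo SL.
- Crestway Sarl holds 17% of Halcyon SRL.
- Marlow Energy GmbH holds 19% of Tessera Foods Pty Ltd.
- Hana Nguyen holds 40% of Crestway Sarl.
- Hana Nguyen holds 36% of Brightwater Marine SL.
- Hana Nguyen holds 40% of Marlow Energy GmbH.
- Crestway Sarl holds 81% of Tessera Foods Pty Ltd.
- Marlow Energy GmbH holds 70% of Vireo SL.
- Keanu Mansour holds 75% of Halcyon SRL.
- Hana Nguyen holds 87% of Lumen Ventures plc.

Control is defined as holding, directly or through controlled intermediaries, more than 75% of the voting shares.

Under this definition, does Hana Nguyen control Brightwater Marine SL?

Yes

Hana holds 87% of Lumen, so Hana controls Lumen.
Hana and Lumen together hold 36% + 53% = 89% of Brightwater, so Hana controls Brightwater.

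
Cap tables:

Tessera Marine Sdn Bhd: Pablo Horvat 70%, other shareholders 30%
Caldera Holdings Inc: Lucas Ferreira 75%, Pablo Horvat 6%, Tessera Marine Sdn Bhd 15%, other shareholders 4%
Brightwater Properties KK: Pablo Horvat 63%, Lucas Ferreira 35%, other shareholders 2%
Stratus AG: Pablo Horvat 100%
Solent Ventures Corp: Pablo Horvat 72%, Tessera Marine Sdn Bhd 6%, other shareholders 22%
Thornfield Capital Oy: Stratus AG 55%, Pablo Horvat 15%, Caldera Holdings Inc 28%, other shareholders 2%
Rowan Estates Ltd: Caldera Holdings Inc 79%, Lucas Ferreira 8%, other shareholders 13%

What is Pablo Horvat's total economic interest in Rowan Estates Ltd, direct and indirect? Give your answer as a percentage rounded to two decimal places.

13.04%

Pablo reaches Rowan along 2 paths.
Via Caldera: 6% × 79% = 4.74%.
Via Tessera → Caldera: 70% × 15% × 79% = 8.295%.
Total: 4.74% + 8.295% = 13.035%.
Rounded: 13.04%.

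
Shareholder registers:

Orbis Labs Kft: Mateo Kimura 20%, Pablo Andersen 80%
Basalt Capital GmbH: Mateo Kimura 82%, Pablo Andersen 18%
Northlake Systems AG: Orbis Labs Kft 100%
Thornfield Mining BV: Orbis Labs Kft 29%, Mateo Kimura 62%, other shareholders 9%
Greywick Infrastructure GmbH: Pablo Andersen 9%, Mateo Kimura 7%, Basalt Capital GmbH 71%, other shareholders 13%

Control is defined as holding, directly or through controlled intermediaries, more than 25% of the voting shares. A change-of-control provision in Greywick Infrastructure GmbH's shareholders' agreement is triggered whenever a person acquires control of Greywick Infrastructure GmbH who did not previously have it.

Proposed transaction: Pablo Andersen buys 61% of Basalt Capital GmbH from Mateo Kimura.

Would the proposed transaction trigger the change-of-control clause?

Yes

The purchase adds only to Pablo's holdings (Mateo's stake shrinks), so Pablo is the only person who could newly come to control Greywick.
Pablo holds 80% of Orbis, so Pablo controls Orbis.
Orbis holds 100% of Northlake, so Pablo controls Northlake.
Orbis holds 29% of Thornfield, so Pablo controls Thornfield.
In Greywick, Pablo's side holds only 9%, not > 25%.
So before the transaction, Pablo does not control Greywick.
After the purchase, Pablo's direct stake in Basalt rises to 18% + 61% = 79%, and Mateo's stake falls to 21%.
Pablo holds 79% of Basalt, so Pablo controls Basalt.
Pablo and Basalt together hold 9% + 71% = 80% of Greywick, so Pablo controls Greywick.
Pablo did not control Greywick before and does after, so the clause is triggered.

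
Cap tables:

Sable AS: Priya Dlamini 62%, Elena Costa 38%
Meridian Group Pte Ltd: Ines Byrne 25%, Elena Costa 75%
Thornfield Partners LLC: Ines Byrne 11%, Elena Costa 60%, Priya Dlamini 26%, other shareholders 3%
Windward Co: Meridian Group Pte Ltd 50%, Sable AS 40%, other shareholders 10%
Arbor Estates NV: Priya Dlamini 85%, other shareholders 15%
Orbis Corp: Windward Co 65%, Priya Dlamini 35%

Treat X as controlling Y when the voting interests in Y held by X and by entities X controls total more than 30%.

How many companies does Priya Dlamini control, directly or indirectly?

Priya holds 62% of Sable, so Priya controls Sable.
Sable holds 40% of Windward, so Priya controls Windward.
Priya holds 85% of Arbor, so Priya controls Arbor.
Windward and Priya together hold 65% + 35% = 100% of Orbis, so Priya controls Orbis.
No other company's threshold is met.
Priya controls 4 companies.

4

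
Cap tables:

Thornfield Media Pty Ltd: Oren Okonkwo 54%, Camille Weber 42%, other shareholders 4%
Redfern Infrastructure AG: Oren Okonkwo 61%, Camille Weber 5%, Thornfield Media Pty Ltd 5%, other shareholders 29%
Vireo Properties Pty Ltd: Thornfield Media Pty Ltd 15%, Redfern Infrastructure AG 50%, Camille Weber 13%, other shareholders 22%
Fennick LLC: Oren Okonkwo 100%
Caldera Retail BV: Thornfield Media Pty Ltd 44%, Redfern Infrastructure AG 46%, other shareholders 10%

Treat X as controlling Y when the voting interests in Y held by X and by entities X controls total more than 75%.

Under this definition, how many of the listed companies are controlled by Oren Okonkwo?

1

Oren holds 100% of Fennick, so Oren controls Fennick.
No other company's threshold is met.
Oren controls 1 company.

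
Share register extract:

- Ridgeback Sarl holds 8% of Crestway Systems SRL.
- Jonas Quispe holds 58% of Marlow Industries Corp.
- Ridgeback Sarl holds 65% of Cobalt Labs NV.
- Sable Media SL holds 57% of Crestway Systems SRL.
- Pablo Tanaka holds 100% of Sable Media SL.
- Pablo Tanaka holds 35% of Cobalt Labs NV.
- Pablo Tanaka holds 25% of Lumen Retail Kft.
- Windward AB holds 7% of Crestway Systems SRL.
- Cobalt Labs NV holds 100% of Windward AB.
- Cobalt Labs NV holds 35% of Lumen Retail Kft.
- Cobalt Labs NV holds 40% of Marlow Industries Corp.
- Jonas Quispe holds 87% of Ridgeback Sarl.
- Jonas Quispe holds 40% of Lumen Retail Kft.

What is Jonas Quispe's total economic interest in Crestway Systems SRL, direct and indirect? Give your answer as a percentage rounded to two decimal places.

10.92%

Jonas reaches Crestway along 2 paths.
Via Ridgeback: 87% × 8% = 6.96%.
Via Ridgeback → Cobalt → Windward: 87% × 65% × 100% × 7% = 3.9585%.
Total: 6.96% + 3.9585% = 10.9185%.
Rounded: 10.92%.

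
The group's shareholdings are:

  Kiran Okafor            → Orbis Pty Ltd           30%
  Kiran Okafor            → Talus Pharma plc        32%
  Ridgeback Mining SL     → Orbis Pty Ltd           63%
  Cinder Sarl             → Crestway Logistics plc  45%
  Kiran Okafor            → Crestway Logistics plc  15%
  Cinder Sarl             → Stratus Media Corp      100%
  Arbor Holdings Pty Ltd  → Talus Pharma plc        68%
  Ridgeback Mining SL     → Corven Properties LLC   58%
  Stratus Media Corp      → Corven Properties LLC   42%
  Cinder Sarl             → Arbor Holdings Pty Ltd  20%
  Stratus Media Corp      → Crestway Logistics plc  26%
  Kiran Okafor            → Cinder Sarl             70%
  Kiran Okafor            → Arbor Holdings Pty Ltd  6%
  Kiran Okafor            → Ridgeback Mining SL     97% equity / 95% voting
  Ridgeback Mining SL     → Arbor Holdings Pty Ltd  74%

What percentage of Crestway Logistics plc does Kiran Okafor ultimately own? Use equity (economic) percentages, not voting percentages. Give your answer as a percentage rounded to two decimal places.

64.70%

Kiran reaches Crestway along 3 paths.
Via Cinder → Stratus: 70% × 100% × 26% = 18.2%.
Direct stake: 15% = 15%.
Via Cinder: 70% × 45% = 31.5%.
Total: 18.2% + 15% + 31.5% = 64.7%.
Rounded: 64.70%.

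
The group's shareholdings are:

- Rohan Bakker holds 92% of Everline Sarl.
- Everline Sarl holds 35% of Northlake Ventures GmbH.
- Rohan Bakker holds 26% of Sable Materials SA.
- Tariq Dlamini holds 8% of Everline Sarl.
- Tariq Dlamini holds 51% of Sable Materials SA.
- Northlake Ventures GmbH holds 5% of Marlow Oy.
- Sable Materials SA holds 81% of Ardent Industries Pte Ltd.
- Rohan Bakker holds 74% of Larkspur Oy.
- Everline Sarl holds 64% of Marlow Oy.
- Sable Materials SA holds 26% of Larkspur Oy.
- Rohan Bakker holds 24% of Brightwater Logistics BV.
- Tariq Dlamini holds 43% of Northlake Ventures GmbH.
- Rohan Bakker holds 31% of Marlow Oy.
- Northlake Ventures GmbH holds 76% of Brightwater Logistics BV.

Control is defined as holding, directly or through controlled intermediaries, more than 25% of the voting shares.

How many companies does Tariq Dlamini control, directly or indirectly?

Tariq holds 51% of Sable, so Tariq controls Sable.
Tariq holds 43% of Northlake, so Tariq controls Northlake.
Sable holds 26% of Larkspur, so Tariq controls Larkspur.
Northlake holds 76% of Brightwater, so Tariq controls Brightwater.
Sable holds 81% of Ardent, so Tariq controls Ardent.
No other company's threshold is met.
Tariq controls 5 companies.

5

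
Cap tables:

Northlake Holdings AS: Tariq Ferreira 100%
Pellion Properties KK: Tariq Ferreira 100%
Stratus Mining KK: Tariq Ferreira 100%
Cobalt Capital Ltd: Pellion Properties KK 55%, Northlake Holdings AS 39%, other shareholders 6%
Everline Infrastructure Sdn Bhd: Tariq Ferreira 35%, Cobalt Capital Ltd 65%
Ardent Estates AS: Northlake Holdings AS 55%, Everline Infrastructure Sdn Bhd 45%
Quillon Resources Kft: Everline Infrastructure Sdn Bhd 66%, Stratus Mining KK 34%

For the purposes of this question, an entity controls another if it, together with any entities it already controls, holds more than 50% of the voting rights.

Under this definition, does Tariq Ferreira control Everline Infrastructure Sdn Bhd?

Tariq holds 100% of Pellion, so Tariq controls Pellion.
Tariq holds 100% of Northlake, so Tariq controls Northlake.
Pellion and Northlake together hold 55% + 39% = 94% of Cobalt, so Tariq controls Cobalt.
Tariq and Cobalt together hold 35% + 65% = 100% of Everline, so Tariq controls Everline.

Yes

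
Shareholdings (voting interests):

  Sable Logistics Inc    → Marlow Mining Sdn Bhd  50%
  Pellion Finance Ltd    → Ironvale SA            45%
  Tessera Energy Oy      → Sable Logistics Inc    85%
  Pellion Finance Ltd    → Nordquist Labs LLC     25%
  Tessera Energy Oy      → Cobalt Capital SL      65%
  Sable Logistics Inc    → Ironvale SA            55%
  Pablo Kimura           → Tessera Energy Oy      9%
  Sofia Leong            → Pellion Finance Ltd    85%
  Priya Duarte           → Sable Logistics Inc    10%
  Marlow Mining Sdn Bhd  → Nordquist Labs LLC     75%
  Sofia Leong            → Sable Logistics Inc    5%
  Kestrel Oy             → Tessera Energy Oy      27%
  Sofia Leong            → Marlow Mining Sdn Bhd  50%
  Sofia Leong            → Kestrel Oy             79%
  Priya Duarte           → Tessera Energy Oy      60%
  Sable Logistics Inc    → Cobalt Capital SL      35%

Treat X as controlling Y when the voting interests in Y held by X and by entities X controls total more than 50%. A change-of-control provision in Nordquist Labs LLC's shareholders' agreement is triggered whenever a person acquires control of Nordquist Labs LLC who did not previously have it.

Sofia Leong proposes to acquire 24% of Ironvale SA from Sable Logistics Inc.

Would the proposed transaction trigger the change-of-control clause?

The purchase adds only to Sofia's holdings (Sable's stake shrinks), so Sofia is the only person who could newly come to control Nordquist.
Sofia holds 79% of Kestrel, so Sofia controls Kestrel.
Sofia holds 85% of Pellion, so Sofia controls Pellion.
In Nordquist, Sofia's side holds only 25%, not > 50%.
So before the transaction, Sofia does not control Nordquist.
After the purchase, Sofia holds 24% of Ironvale directly, and Sable's stake falls to 31%.
Pellion and Sofia together hold 45% + 24% = 69% of Ironvale, so Sofia controls Ironvale.
After the transaction, Sofia's side holds 25% of Nordquist, not > 50%, so Sofia still does not control Nordquist.
No new person acquires control, so the clause is not triggered.

No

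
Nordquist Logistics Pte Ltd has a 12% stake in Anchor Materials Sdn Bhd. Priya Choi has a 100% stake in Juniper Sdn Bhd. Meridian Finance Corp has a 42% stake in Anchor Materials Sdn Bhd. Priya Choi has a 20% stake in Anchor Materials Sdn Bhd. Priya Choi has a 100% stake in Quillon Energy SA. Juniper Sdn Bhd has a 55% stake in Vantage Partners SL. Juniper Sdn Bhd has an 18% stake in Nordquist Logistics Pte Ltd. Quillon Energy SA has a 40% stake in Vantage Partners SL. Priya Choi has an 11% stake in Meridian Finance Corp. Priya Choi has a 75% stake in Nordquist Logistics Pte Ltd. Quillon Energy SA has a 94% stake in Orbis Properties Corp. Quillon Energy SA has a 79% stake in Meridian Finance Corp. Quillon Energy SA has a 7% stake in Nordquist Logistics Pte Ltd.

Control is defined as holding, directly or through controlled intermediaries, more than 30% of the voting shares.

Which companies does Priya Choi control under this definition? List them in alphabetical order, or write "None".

Priya holds 100% of Quillon, so Priya controls Quillon.
Priya holds 100% of Juniper, so Priya controls Juniper.
Quillon and Priya together hold 79% + 11% = 90% of Meridian, so Priya controls Meridian.
Juniper and Priya and Quillon together hold 18% + 75% + 7% = 100% of Nordquist, so Priya controls Nordquist.
Quillon and Juniper together hold 40% + 55% = 95% of Vantage, so Priya controls Vantage.
Quillon holds 94% of Orbis, so Priya controls Orbis.
Meridian and Nordquist and Priya together hold 42% + 12% + 20% = 74% of Anchor, so Priya controls Anchor.

Anchor Materials Sdn Bhd, Juniper Sdn Bhd, Meridian Finance Corp, Nordquist Logistics Pte Ltd, Orbis Properties Corp, Quillon Energy SA, Vantage Partners SL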